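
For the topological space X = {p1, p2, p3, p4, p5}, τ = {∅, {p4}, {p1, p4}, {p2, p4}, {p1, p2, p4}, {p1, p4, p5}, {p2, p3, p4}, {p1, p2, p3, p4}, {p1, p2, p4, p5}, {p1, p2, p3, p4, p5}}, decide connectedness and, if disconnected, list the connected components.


(X, τ) is connected.

Find clopen sets (U ∈ τ with X ∖ U ∈ τ):
  U = ∅, X ∖ U = {p1, p2, p3, p4, p5} — both open, so U is clopen.
  U = {p1, p2, p3, p4, p5}, X ∖ U = ∅ — both open, so U is clopen.
Only trivial clopens (∅ and X) exist, so (X, τ) is connected.
Compute connected components by grouping points that agree on all clopens:
  component: {p1, p2, p3, p4, p5}


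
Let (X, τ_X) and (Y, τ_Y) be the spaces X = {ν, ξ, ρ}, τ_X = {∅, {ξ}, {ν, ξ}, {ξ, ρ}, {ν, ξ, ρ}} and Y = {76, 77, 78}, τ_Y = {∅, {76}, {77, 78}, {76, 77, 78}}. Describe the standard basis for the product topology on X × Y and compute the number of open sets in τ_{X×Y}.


Basis B = {∅ × ∅, {ξ} × {76}, {ν, ξ} × {76}, {ξ, ρ} × {76}, {ξ} × {77, 78}, {ν, ξ, ρ} × {76}, {ξ} × {76, 77, 78}, {ν, ξ} × {77, 78}, {ξ, ρ} × {77, 78}, {ν, ξ} × {76, 77, 78}, {ν, ξ, ρ} × {77, 78}, {ξ, ρ} × {76, 77, 78}, {ν, ξ, ρ} × {76, 77, 78}}; |τ_{X×Y}| = 25.

Enumerate products U × V with U ∈ τ_X, V ∈ τ_Y (deduplicated):
  ∅ × ∅ = {} (∅)
  {ξ} × {76} = {(ξ,76)}
  {ν, ξ} × {76} = {(ν,76), (ξ,76)}
  {ξ, ρ} × {76} = {(ξ,76), (ρ,76)}
  {ξ} × {77, 78} = {(ξ,77), (ξ,78)}
  {ν, ξ, ρ} × {76} = {(ν,76), (ξ,76), (ρ,76)}
  {ξ} × {76, 77, 78} = {(ξ,76), (ξ,77), (ξ,78)}
  {ν, ξ} × {77, 78} = {(ν,77), (ν,78), (ξ,77), (ξ,78)}
  {ξ, ρ} × {77, 78} = {(ξ,77), (ξ,78), (ρ,77), (ρ,78)}
  {ν, ξ} × {76, 77, 78} = {(ν,76), (ν,77), (ν,78), (ξ,76), (ξ,77), (ξ,78)}
  {ν, ξ, ρ} × {77, 78} = {(ν,77), (ν,78), (ξ,77), (ξ,78), (ρ,77), (ρ,78)}
  {ξ, ρ} × {76, 77, 78} = {(ξ,76), (ξ,77), (ξ,78), (ρ,76), (ρ,77), (ρ,78)}
  {ν, ξ, ρ} × {76, 77, 78} = {(ν,76), (ν,77), (ν,78), (ξ,76), (ξ,77), (ξ,78), (ρ,76), (ρ,77), (ρ,78)}
These 13 distinct sets form the basis B.
Close under arbitrary unions to get τ_{X×Y}; counting gives |τ_{X×Y}| = 25.


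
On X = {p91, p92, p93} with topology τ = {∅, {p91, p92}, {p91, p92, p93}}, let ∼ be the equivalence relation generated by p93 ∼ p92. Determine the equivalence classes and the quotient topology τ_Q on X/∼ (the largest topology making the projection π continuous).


X/∼ = {[p91], [p92=p93]}; |τ_Q| = 2.

Equivalence classes: [p91], [p92=p93].
Quotient map π: X → X/∼ sends p91 ↦ [p91], p92 ↦ [p92=p93], p93 ↦ [p92=p93].
For each subset V ⊆ X/∼, compute π^{-1}(V) ⊆ X and check whether π^{-1}(V) ∈ τ. V is open in τ_Q iff π^{-1}(V) ∈ τ.
  V = {}: π^{-1}(V) = ∅ ∈ τ ✓.
  V = {[p91]}: π^{-1}(V) = {p91} ∉ τ ✗.
  V = {[p92=p93]}: π^{-1}(V) = {p92, p93} ∉ τ ✗.
  V = {[p91], [p92=p93]}: π^{-1}(V) = {p91, p92, p93} ∈ τ ✓.
Open sets in the quotient: τ_Q = {{}, {[p91], [p92=p93]}} (2 elements).


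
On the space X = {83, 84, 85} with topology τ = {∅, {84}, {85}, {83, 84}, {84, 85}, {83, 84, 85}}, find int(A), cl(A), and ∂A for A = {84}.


int(A) = {84}, cl(A) = {83, 84}, ∂A = {83}.

Closed sets in (X, τ) are complements of opens:
  closed(X, τ) = {∅, {83}, {85}, {83, 84}, {83, 85}, {83, 84, 85}}.
int(A) = ⋃ {U ∈ τ : U ⊆ A}. Opens contained in A: ∅, {84}.
Taking the union of these: int(A) = {84}.
cl(A) = ⋂ {C closed : A ⊆ C}. Closed sets containing A: {83, 84}, {83, 84, 85}.
Intersecting these: cl(A) = {83, 84}.
∂A = cl(A) ∖ int(A) = {83, 84} ∖ {84} = {83}.


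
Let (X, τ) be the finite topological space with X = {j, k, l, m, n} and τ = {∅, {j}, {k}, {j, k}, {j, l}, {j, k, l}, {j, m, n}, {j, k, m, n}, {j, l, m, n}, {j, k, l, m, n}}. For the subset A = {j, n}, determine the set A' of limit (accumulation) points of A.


A' = {l, m, n}

For each x ∈ X, list the open sets U ∈ τ with x ∈ U, then check whether U ∩ (A ∖ {x}) ≠ ∅ for every such U.
  x = j: open {j} ∋ x has {j} ∩ (A ∖ {j}) = ∅, so x is NOT a limit point.
  x = k: open {k} ∋ x has {k} ∩ (A ∖ {k}) = ∅, so x is NOT a limit point.
  x = l: opens ∋ x are {j, l}, {j, k, l}, {j, l, m, n}, {j, k, l, m, n}; each meets A ∖ {l}, so x IS a limit point.
  x = m: opens ∋ x are {j, m, n}, {j, k, m, n}, {j, l, m, n}, {j, k, l, m, n}; each meets A ∖ {m}, so x IS a limit point.
  x = n: opens ∋ x are {j, m, n}, {j, k, m, n}, {j, l, m, n}, {j, k, l, m, n}; each meets A ∖ {n}, so x IS a limit point.
Collecting: A' = {l, m, n}.


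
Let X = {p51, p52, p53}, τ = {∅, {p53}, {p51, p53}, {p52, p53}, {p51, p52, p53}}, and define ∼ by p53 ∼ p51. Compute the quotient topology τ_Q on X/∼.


X/∼ = {[p51=p53], [p52]}; |τ_Q| = 3.

Equivalence classes: [p51=p53], [p52].
Quotient map π: X → X/∼ sends p51 ↦ [p51=p53], p52 ↦ [p52], p53 ↦ [p51=p53].
For each subset V ⊆ X/∼, compute π^{-1}(V) ⊆ X and check whether π^{-1}(V) ∈ τ. V is open in τ_Q iff π^{-1}(V) ∈ τ.
  V = {}: π^{-1}(V) = ∅ ∈ τ ✓.
  V = {[p51=p53]}: π^{-1}(V) = {p51, p53} ∈ τ ✓.
  V = {[p52]}: π^{-1}(V) = {p52} ∉ τ ✗.
  V = {[p51=p53], [p52]}: π^{-1}(V) = {p51, p52, p53} ∈ τ ✓.
Open sets in the quotient: τ_Q = {{}, {[p51=p53]}, {[p51=p53], [p52]}} (3 elements).


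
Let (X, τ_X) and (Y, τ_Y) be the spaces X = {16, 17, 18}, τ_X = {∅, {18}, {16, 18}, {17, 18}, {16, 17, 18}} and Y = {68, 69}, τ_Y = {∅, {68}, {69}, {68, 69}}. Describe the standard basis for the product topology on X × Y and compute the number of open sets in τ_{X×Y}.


Basis B = {∅ × ∅, {18} × {68}, {18} × {69}, {16, 18} × {68}, {16, 18} × {69}, {17, 18} × {68}, {17, 18} × {69}, {18} × {68, 69}, {16, 17, 18} × {68}, {16, 17, 18} × {69}, {16, 18} × {68, 69}, {17, 18} × {68, 69}, {16, 17, 18} × {68, 69}}; |τ_{X×Y}| = 25.

Enumerate products U × V with U ∈ τ_X, V ∈ τ_Y (deduplicated):
  ∅ × ∅ = {} (∅)
  {18} × {68} = {(18,68)}
  {18} × {69} = {(18,69)}
  {16, 18} × {68} = {(16,68), (18,68)}
  {16, 18} × {69} = {(16,69), (18,69)}
  {17, 18} × {68} = {(17,68), (18,68)}
  {17, 18} × {69} = {(17,69), (18,69)}
  {18} × {68, 69} = {(18,68), (18,69)}
  {16, 17, 18} × {68} = {(16,68), (17,68), (18,68)}
  {16, 17, 18} × {69} = {(16,69), (17,69), (18,69)}
  {16, 18} × {68, 69} = {(16,68), (16,69), (18,68), (18,69)}
  {17, 18} × {68, 69} = {(17,68), (17,69), (18,68), (18,69)}
  {16, 17, 18} × {68, 69} = {(16,68), (16,69), (17,68), (17,69), (18,68), (18,69)}
These 13 distinct sets form the basis B.
Close under arbitrary unions to get τ_{X×Y}; counting gives |τ_{X×Y}| = 25.


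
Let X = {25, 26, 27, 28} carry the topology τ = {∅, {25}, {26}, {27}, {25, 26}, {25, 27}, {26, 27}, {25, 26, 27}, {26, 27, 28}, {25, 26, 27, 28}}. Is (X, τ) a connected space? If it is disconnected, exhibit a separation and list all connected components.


(X, τ) is disconnected; components = [{25}, {26, 27, 28}].

Find clopen sets (U ∈ τ with X ∖ U ∈ τ):
  U = ∅, X ∖ U = {25, 26, 27, 28} — both open, so U is clopen.
  U = {25}, X ∖ U = {26, 27, 28} — both open, so U is clopen.
  U = {26, 27, 28}, X ∖ U = {25} — both open, so U is clopen.
  U = {25, 26, 27, 28}, X ∖ U = ∅ — both open, so U is clopen.
Nontrivial clopen(s) exist: e.g. {25}. So (X, τ) is disconnected.
Compute connected components by grouping points that agree on all clopens:
  component: {25}
  component: {26, 27, 28}


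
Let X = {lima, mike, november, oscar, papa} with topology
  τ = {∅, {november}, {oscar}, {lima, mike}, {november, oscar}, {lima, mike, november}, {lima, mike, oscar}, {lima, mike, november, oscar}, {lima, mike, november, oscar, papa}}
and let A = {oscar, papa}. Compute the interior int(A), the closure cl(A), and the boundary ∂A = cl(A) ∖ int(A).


int(A) = {oscar}, cl(A) = {oscar, papa}, ∂A = {papa}.

Closed sets in (X, τ) are complements of opens:
  closed(X, τ) = {∅, {papa}, {november, papa}, {oscar, papa}, {lima, mike, papa}, {november, oscar, papa}, {lima, mike, november, papa}, {lima, mike, oscar, papa}, {lima, mike, november, oscar, papa}}.
int(A) = ⋃ {U ∈ τ : U ⊆ A}. Opens contained in A: ∅, {oscar}.
Taking the union of these: int(A) = {oscar}.
cl(A) = ⋂ {C closed : A ⊆ C}. Closed sets containing A: {oscar, papa}, {november, oscar, papa}, {lima, mike, oscar, papa}, {lima, mike, november, oscar, papa}.
Intersecting these: cl(A) = {oscar, papa}.
∂A = cl(A) ∖ int(A) = {oscar, papa} ∖ {oscar} = {papa}.


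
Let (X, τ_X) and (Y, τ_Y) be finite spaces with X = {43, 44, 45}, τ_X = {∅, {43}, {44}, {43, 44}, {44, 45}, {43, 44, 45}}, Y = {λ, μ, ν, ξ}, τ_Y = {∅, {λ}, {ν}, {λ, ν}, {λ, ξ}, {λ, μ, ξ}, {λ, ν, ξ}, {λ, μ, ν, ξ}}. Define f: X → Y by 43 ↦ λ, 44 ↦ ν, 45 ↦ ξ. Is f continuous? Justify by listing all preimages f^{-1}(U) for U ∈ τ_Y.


f is NOT continuous.

Compute f^{-1}(U) for each U ∈ τ_Y:
  U = ∅: f^{-1}(U) = ∅ ∈ τ_X ✓.
  U = {λ}: f^{-1}(U) = {43} ∈ τ_X ✓.
  U = {ν}: f^{-1}(U) = {44} ∈ τ_X ✓.
  U = {λ, ν}: f^{-1}(U) = {43, 44} ∈ τ_X ✓.
  U = {λ, ξ}: f^{-1}(U) = {43, 45} ∉ τ_X ✗.
  U = {λ, μ, ξ}: f^{-1}(U) = {43, 45} ∉ τ_X ✗.
  U = {λ, ν, ξ}: f^{-1}(U) = {43, 44, 45} ∈ τ_X ✓.
  U = {λ, μ, ν, ξ}: f^{-1}(U) = {43, 44, 45} ∈ τ_X ✓.
Found U = {λ, ξ} with f^{-1}(U) = {43, 45} not in τ_X. Therefore f is NOT continuous.


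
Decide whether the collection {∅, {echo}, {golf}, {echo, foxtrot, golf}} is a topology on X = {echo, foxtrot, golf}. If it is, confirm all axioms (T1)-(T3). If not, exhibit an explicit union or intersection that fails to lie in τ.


τ is NOT a topology on X.

Axiom (T1): ∅ ∈ τ? Yes; X ∈ τ? Yes.
Axiom (T2/T3): check pairwise unions and intersections of members of τ.
Counterexample for (T2): {echo} ∪ {golf} = {echo, golf} ∉ τ. Therefore τ is NOT a topology.


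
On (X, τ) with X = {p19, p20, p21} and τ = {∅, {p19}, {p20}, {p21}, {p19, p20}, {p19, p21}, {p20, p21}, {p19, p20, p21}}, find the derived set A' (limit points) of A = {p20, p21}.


A' = ∅

For each x ∈ X, list the open sets U ∈ τ with x ∈ U, then check whether U ∩ (A ∖ {x}) ≠ ∅ for every such U.
  x = p19: open {p19} ∋ x has {p19} ∩ (A ∖ {p19}) = ∅, so x is NOT a limit point.
  x = p20: open {p20} ∋ x has {p20} ∩ (A ∖ {p20}) = ∅, so x is NOT a limit point.
  x = p21: open {p21} ∋ x has {p21} ∩ (A ∖ {p21}) = ∅, so x is NOT a limit point.
Collecting: A' = ∅.


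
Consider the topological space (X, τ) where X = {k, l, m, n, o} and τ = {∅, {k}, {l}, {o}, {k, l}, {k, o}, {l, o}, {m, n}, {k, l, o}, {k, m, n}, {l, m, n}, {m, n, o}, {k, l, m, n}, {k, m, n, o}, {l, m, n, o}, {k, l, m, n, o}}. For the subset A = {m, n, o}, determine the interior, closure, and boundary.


int(A) = {m, n, o}, cl(A) = {m, n, o}, ∂A = ∅.

Closed sets in (X, τ) are complements of opens:
  closed(X, τ) = {∅, {k}, {l}, {o}, {k, l}, {k, o}, {l, o}, {m, n}, {k, l, o}, {k, m, n}, {l, m, n}, {m, n, o}, {k, l, m, n}, {k, m, n, o}, {l, m, n, o}, {k, l, m, n, o}}.
int(A) = ⋃ {U ∈ τ : U ⊆ A}. Opens contained in A: ∅, {o}, {m, n}, {m, n, o}.
Taking the union of these: int(A) = {m, n, o}.
cl(A) = ⋂ {C closed : A ⊆ C}. Closed sets containing A: {m, n, o}, {k, m, n, o}, {l, m, n, o}, {k, l, m, n, o}.
Intersecting these: cl(A) = {m, n, o}.
∂A = cl(A) ∖ int(A) = {m, n, o} ∖ {m, n, o} = ∅.


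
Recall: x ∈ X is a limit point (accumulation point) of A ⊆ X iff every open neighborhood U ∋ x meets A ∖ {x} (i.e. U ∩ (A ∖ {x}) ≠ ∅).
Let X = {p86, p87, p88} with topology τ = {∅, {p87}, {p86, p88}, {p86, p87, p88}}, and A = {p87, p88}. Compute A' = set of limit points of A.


A' = {p86}

For each x ∈ X, list the open sets U ∈ τ with x ∈ U, then check whether U ∩ (A ∖ {x}) ≠ ∅ for every such U.
  x = p86: opens ∋ x are {p86, p88}, {p86, p87, p88}; each meets A ∖ {p86}, so x IS a limit point.
  x = p87: open {p87} ∋ x has {p87} ∩ (A ∖ {p87}) = ∅, so x is NOT a limit point.
  x = p88: open {p86, p88} ∋ x has {p86, p88} ∩ (A ∖ {p88}) = ∅, so x is NOT a limit point.
Collecting: A' = {p86}.


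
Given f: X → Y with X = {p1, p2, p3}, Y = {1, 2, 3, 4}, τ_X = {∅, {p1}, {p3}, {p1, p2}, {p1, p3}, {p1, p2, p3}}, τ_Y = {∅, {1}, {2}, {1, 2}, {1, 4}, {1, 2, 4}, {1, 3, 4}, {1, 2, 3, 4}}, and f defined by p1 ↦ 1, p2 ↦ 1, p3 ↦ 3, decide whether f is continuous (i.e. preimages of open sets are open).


f IS continuous.

Compute f^{-1}(U) for each U ∈ τ_Y:
  U = ∅: f^{-1}(U) = ∅ ∈ τ_X ✓.
  U = {1}: f^{-1}(U) = {p1, p2} ∈ τ_X ✓.
  U = {2}: f^{-1}(U) = ∅ ∈ τ_X ✓.
  U = {1, 2}: f^{-1}(U) = {p1, p2} ∈ τ_X ✓.
  U = {1, 4}: f^{-1}(U) = {p1, p2} ∈ τ_X ✓.
  U = {1, 2, 4}: f^{-1}(U) = {p1, p2} ∈ τ_X ✓.
  U = {1, 3, 4}: f^{-1}(U) = {p1, p2, p3} ∈ τ_X ✓.
  U = {1, 2, 3, 4}: f^{-1}(U) = {p1, p2, p3} ∈ τ_X ✓.
Every preimage lies in τ_X, so f IS continuous.


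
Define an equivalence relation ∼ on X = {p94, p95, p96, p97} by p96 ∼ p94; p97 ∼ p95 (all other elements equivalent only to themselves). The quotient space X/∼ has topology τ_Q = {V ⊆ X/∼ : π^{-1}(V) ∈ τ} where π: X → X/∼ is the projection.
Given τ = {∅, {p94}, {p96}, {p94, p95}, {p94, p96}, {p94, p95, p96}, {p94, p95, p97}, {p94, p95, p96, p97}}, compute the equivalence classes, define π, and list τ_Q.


X/∼ = {[p94=p96], [p95=p97]}; |τ_Q| = 3.

Equivalence classes: [p94=p96], [p95=p97].
Quotient map π: X → X/∼ sends p94 ↦ [p94=p96], p95 ↦ [p95=p97], p96 ↦ [p94=p96], p97 ↦ [p95=p97].
For each subset V ⊆ X/∼, compute π^{-1}(V) ⊆ X and check whether π^{-1}(V) ∈ τ. V is open in τ_Q iff π^{-1}(V) ∈ τ.
  V = {}: π^{-1}(V) = ∅ ∈ τ ✓.
  V = {[p94=p96]}: π^{-1}(V) = {p94, p96} ∈ τ ✓.
  V = {[p95=p97]}: π^{-1}(V) = {p95, p97} ∉ τ ✗.
  V = {[p94=p96], [p95=p97]}: π^{-1}(V) = {p94, p95, p96, p97} ∈ τ ✓.
Open sets in the quotient: τ_Q = {{}, {[p94=p96]}, {[p94=p96], [p95=p97]}} (3 elements).


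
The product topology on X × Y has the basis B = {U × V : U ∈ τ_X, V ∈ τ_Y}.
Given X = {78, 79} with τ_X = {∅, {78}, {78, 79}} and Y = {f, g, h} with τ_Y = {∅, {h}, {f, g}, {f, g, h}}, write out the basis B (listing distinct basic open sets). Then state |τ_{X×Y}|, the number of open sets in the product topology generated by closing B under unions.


Basis B = {∅ × ∅, {78} × {h}, {78} × {f, g}, {78, 79} × {h}, {78} × {f, g, h}, {78, 79} × {f, g}, {78, 79} × {f, g, h}}; |τ_{X×Y}| = 9.

Enumerate products U × V with U ∈ τ_X, V ∈ τ_Y (deduplicated):
  ∅ × ∅ = {} (∅)
  {78} × {h} = {(78,h)}
  {78} × {f, g} = {(78,f), (78,g)}
  {78, 79} × {h} = {(78,h), (79,h)}
  {78} × {f, g, h} = {(78,f), (78,g), (78,h)}
  {78, 79} × {f, g} = {(78,f), (78,g), (79,f), (79,g)}
  {78, 79} × {f, g, h} = {(78,f), (78,g), (78,h), (79,f), (79,g), (79,h)}
These 7 distinct sets form the basis B.
Close under arbitrary unions to get τ_{X×Y}; counting gives |τ_{X×Y}| = 9.


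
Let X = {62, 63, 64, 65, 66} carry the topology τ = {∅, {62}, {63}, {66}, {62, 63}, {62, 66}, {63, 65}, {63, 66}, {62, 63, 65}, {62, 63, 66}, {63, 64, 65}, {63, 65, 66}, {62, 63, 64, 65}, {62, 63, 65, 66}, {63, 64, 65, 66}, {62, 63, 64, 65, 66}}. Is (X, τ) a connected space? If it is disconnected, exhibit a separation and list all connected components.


(X, τ) is disconnected; components = [{62}, {66}, {63, 64, 65}].

Find clopen sets (U ∈ τ with X ∖ U ∈ τ):
  U = ∅, X ∖ U = {62, 63, 64, 65, 66} — both open, so U is clopen.
  U = {62}, X ∖ U = {63, 64, 65, 66} — both open, so U is clopen.
  U = {66}, X ∖ U = {62, 63, 64, 65} — both open, so U is clopen.
  U = {62, 66}, X ∖ U = {63, 64, 65} — both open, so U is clopen.
  U = {63, 64, 65}, X ∖ U = {62, 66} — both open, so U is clopen.
  U = {62, 63, 64, 65}, X ∖ U = {66} — both open, so U is clopen.
  U = {63, 64, 65, 66}, X ∖ U = {62} — both open, so U is clopen.
  U = {62, 63, 64, 65, 66}, X ∖ U = ∅ — both open, so U is clopen.
Nontrivial clopen(s) exist: e.g. {63, 64, 65}. So (X, τ) is disconnected.
Compute connected components by grouping points that agree on all clopens:
  component: {62}
  component: {66}
  component: {63, 64, 65}


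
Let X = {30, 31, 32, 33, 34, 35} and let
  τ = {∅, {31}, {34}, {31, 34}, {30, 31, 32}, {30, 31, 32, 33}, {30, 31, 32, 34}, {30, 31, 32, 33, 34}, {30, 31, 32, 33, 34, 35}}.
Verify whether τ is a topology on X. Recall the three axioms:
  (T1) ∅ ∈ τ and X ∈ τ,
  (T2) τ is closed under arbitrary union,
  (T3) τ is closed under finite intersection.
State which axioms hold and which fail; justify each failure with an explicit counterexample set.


τ IS a topology on X.

Axiom (T1): ∅ ∈ τ? Yes; X ∈ τ? Yes.
Axiom (T2/T3): check pairwise unions and intersections of members of τ.
All pairwise intersections and unions checked — each lies in τ. Therefore τ satisfies (T1), (T2), (T3): it IS a topology on X.


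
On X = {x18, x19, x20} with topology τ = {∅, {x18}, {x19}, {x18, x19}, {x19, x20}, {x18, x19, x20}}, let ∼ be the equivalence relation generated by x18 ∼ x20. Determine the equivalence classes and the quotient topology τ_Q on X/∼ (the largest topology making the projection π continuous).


X/∼ = {[x18=x20], [x19]}; |τ_Q| = 3.

Equivalence classes: [x18=x20], [x19].
Quotient map π: X → X/∼ sends x18 ↦ [x18=x20], x19 ↦ [x19], x20 ↦ [x18=x20].
For each subset V ⊆ X/∼, compute π^{-1}(V) ⊆ X and check whether π^{-1}(V) ∈ τ. V is open in τ_Q iff π^{-1}(V) ∈ τ.
  V = {}: π^{-1}(V) = ∅ ∈ τ ✓.
  V = {[x18=x20]}: π^{-1}(V) = {x18, x20} ∉ τ ✗.
  V = {[x19]}: π^{-1}(V) = {x19} ∈ τ ✓.
  V = {[x18=x20], [x19]}: π^{-1}(V) = {x18, x19, x20} ∈ τ ✓.
Open sets in the quotient: τ_Q = {{}, {[x19]}, {[x18=x20], [x19]}} (3 elements).


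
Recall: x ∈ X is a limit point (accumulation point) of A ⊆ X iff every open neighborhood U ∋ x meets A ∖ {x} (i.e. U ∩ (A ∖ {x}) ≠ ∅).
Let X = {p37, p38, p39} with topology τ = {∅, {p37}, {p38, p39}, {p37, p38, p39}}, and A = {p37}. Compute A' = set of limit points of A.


A' = ∅

For each x ∈ X, list the open sets U ∈ τ with x ∈ U, then check whether U ∩ (A ∖ {x}) ≠ ∅ for every such U.
  x = p37: open {p37} ∋ x has {p37} ∩ (A ∖ {p37}) = ∅, so x is NOT a limit point.
  x = p38: open {p38, p39} ∋ x has {p38, p39} ∩ (A ∖ {p38}) = ∅, so x is NOT a limit point.
  x = p39: open {p38, p39} ∋ x has {p38, p39} ∩ (A ∖ {p39}) = ∅, so x is NOT a limit point.
Collecting: A' = ∅.


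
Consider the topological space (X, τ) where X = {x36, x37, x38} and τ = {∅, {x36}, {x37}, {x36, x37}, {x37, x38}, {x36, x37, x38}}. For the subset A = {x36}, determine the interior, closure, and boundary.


int(A) = {x36}, cl(A) = {x36}, ∂A = ∅.

Closed sets in (X, τ) are complements of opens:
  closed(X, τ) = {∅, {x36}, {x38}, {x36, x38}, {x37, x38}, {x36, x37, x38}}.
int(A) = ⋃ {U ∈ τ : U ⊆ A}. Opens contained in A: ∅, {x36}.
Taking the union of these: int(A) = {x36}.
cl(A) = ⋂ {C closed : A ⊆ C}. Closed sets containing A: {x36}, {x36, x38}, {x36, x37, x38}.
Intersecting these: cl(A) = {x36}.
∂A = cl(A) ∖ int(A) = {x36} ∖ {x36} = ∅.


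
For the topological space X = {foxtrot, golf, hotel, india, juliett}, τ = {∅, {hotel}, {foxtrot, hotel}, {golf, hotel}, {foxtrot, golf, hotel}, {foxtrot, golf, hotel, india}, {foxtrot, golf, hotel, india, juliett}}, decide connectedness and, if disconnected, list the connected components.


(X, τ) is connected.

Find clopen sets (U ∈ τ with X ∖ U ∈ τ):
  U = ∅, X ∖ U = {foxtrot, golf, hotel, india, juliett} — both open, so U is clopen.
  U = {foxtrot, golf, hotel, india, juliett}, X ∖ U = ∅ — both open, so U is clopen.
Only trivial clopens (∅ and X) exist, so (X, τ) is connected.
Compute connected components by grouping points that agree on all clopens:
  component: {foxtrot, golf, hotel, india, juliett}


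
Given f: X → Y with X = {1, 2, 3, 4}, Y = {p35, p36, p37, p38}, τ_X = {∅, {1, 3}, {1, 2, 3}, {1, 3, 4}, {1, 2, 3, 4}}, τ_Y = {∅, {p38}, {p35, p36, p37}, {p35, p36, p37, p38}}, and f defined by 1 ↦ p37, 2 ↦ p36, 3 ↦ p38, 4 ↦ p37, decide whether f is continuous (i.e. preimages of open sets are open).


f is NOT continuous.

Compute f^{-1}(U) for each U ∈ τ_Y:
  U = ∅: f^{-1}(U) = ∅ ∈ τ_X ✓.
  U = {p38}: f^{-1}(U) = {3} ∉ τ_X ✗.
  U = {p35, p36, p37}: f^{-1}(U) = {1, 2, 4} ∉ τ_X ✗.
  U = {p35, p36, p37, p38}: f^{-1}(U) = {1, 2, 3, 4} ∈ τ_X ✓.
Found U = {p38} with f^{-1}(U) = {3} not in τ_X. Therefore f is NOT continuous.


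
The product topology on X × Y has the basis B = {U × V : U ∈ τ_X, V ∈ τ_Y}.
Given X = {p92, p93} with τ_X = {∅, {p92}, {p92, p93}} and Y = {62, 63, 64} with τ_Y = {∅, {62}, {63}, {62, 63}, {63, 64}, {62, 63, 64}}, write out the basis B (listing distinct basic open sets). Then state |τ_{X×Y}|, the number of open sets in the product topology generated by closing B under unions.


Basis B = {∅ × ∅, {p92} × {62}, {p92} × {63}, {p92} × {62, 63}, {p92, p93} × {62}, {p92} × {63, 64}, {p92, p93} × {63}, {p92} × {62, 63, 64}, {p92, p93} × {62, 63}, {p92, p93} × {63, 64}, {p92, p93} × {62, 63, 64}}; |τ_{X×Y}| = 18.

Enumerate products U × V with U ∈ τ_X, V ∈ τ_Y (deduplicated):
  ∅ × ∅ = {} (∅)
  {p92} × {62} = {(p92,62)}
  {p92} × {63} = {(p92,63)}
  {p92} × {62, 63} = {(p92,62), (p92,63)}
  {p92, p93} × {62} = {(p92,62), (p93,62)}
  {p92} × {63, 64} = {(p92,63), (p92,64)}
  {p92, p93} × {63} = {(p92,63), (p93,63)}
  {p92} × {62, 63, 64} = {(p92,62), (p92,63), (p92,64)}
  {p92, p93} × {62, 63} = {(p92,62), (p92,63), (p93,62), (p93,63)}
  {p92, p93} × {63, 64} = {(p92,63), (p92,64), (p93,63), (p93,64)}
  {p92, p93} × {62, 63, 64} = {(p92,62), (p92,63), (p92,64), (p93,62), (p93,63), (p93,64)}
These 11 distinct sets form the basis B.
Close under arbitrary unions to get τ_{X×Y}; counting gives |τ_{X×Y}| = 18.


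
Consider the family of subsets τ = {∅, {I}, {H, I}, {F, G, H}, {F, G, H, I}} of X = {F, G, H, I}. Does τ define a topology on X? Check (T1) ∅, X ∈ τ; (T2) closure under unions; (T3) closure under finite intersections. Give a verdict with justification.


τ is NOT a topology on X.

Axiom (T1): ∅ ∈ τ? Yes; X ∈ τ? Yes.
Axiom (T2/T3): check pairwise unions and intersections of members of τ.
Counterexample for (T3): {H, I} ∩ {F, G, H} = {H} ∉ τ. Therefore τ is NOT a topology.


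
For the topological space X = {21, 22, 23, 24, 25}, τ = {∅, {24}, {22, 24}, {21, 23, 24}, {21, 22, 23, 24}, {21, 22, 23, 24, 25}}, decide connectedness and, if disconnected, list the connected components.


(X, τ) is connected.

Find clopen sets (U ∈ τ with X ∖ U ∈ τ):
  U = ∅, X ∖ U = {21, 22, 23, 24, 25} — both open, so U is clopen.
  U = {21, 22, 23, 24, 25}, X ∖ U = ∅ — both open, so U is clopen.
Only trivial clopens (∅ and X) exist, so (X, τ) is connected.
Compute connected components by grouping points that agree on all clopens:
  component: {21, 22, 23, 24, 25}


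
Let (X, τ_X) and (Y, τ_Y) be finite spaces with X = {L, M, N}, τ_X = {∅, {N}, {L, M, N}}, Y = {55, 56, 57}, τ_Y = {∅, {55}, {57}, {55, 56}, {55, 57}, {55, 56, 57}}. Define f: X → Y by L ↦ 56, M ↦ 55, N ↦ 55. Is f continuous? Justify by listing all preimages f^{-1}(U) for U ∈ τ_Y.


f is NOT continuous.

Compute f^{-1}(U) for each U ∈ τ_Y:
  U = ∅: f^{-1}(U) = ∅ ∈ τ_X ✓.
  U = {55}: f^{-1}(U) = {M, N} ∉ τ_X ✗.
  U = {57}: f^{-1}(U) = ∅ ∈ τ_X ✓.
  U = {55, 56}: f^{-1}(U) = {L, M, N} ∈ τ_X ✓.
  U = {55, 57}: f^{-1}(U) = {M, N} ∉ τ_X ✗.
  U = {55, 56, 57}: f^{-1}(U) = {L, M, N} ∈ τ_X ✓.
Found U = {55} with f^{-1}(U) = {M, N} not in τ_X. Therefore f is NOT continuous.


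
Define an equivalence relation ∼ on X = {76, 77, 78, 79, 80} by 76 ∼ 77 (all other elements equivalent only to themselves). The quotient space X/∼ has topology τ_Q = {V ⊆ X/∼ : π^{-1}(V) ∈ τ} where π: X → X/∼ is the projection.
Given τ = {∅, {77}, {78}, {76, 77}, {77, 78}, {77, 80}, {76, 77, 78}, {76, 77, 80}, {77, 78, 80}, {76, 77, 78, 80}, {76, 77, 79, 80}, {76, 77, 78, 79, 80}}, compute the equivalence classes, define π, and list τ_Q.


X/∼ = {[76=77], [78], [79], [80]}; |τ_Q| = 8.

Equivalence classes: [76=77], [78], [79], [80].
Quotient map π: X → X/∼ sends 76 ↦ [76=77], 77 ↦ [76=77], 78 ↦ [78], 79 ↦ [79], 80 ↦ [80].
For each subset V ⊆ X/∼, compute π^{-1}(V) ⊆ X and check whether π^{-1}(V) ∈ τ. V is open in τ_Q iff π^{-1}(V) ∈ τ.
  V = {}: π^{-1}(V) = ∅ ∈ τ ✓.
  V = {[76=77]}: π^{-1}(V) = {76, 77} ∈ τ ✓.
  V = {[78]}: π^{-1}(V) = {78} ∈ τ ✓.
  V = {[76=77], [78]}: π^{-1}(V) = {76, 77, 78} ∈ τ ✓.
  V = {[79]}: π^{-1}(V) = {79} ∉ τ ✗.
  V = {[76=77], [79]}: π^{-1}(V) = {76, 77, 79} ∉ τ ✗.
  V = {[78], [79]}: π^{-1}(V) = {78, 79} ∉ τ ✗.
  V = {[76=77], [78], [79]}: π^{-1}(V) = {76, 77, 78, 79} ∉ τ ✗.
  V = {[80]}: π^{-1}(V) = {80} ∉ τ ✗.
  V = {[76=77], [80]}: π^{-1}(V) = {76, 77, 80} ∈ τ ✓.
  V = {[78], [80]}: π^{-1}(V) = {78, 80} ∉ τ ✗.
  V = {[76=77], [78], [80]}: π^{-1}(V) = {76, 77, 78, 80} ∈ τ ✓.
  V = {[79], [80]}: π^{-1}(V) = {79, 80} ∉ τ ✗.
  V = {[76=77], [79], [80]}: π^{-1}(V) = {76, 77, 79, 80} ∈ τ ✓.
  V = {[78], [79], [80]}: π^{-1}(V) = {78, 79, 80} ∉ τ ✗.
  V = {[76=77], [78], [79], [80]}: π^{-1}(V) = {76, 77, 78, 79, 80} ∈ τ ✓.
Open sets in the quotient: τ_Q = {{}, {[76=77]}, {[78]}, {[76=77], [78]}, {[76=77], [80]}, {[76=77], [78], [80]}, {[76=77], [79], [80]}, {[76=77], [78], [79], [80]}} (8 elements).


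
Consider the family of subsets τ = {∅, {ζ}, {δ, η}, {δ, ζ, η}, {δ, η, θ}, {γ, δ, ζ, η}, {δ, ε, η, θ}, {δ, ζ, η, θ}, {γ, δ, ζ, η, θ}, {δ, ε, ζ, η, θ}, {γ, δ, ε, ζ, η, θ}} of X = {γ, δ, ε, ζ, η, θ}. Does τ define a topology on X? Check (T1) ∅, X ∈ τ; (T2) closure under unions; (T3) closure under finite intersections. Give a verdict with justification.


τ IS a topology on X.

Axiom (T1): ∅ ∈ τ? Yes; X ∈ τ? Yes.
Axiom (T2/T3): check pairwise unions and intersections of members of τ.
All pairwise intersections and unions checked — each lies in τ. Therefore τ satisfies (T1), (T2), (T3): it IS a topology on X.


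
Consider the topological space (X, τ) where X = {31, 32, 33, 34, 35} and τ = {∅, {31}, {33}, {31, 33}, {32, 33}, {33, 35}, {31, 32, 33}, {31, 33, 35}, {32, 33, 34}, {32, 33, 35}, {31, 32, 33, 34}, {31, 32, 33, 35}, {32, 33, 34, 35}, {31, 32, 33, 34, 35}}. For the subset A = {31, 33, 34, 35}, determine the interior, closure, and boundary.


int(A) = {31, 33, 35}, cl(A) = {31, 32, 33, 34, 35}, ∂A = {32, 34}.

Closed sets in (X, τ) are complements of opens:
  closed(X, τ) = {∅, {31}, {34}, {35}, {31, 34}, {31, 35}, {32, 34}, {34, 35}, {31, 32, 34}, {31, 34, 35}, {32, 34, 35}, {31, 32, 34, 35}, {32, 33, 34, 35}, {31, 32, 33, 34, 35}}.
int(A) = ⋃ {U ∈ τ : U ⊆ A}. Opens contained in A: ∅, {31}, {33}, {31, 33}, {33, 35}, {31, 33, 35}.
Taking the union of these: int(A) = {31, 33, 35}.
cl(A) = ⋂ {C closed : A ⊆ C}. Closed sets containing A: {31, 32, 33, 34, 35}.
Intersecting these: cl(A) = {31, 32, 33, 34, 35}.
∂A = cl(A) ∖ int(A) = {31, 32, 33, 34, 35} ∖ {31, 33, 35} = {32, 34}.


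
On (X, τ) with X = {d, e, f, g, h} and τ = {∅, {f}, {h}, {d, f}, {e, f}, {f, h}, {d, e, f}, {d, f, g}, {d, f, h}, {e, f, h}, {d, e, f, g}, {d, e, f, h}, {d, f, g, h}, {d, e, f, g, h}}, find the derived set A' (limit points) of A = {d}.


A' = {g}

For each x ∈ X, list the open sets U ∈ τ with x ∈ U, then check whether U ∩ (A ∖ {x}) ≠ ∅ for every such U.
  x = d: open {d, f} ∋ x has {d, f} ∩ (A ∖ {d}) = ∅, so x is NOT a limit point.
  x = e: open {e, f} ∋ x has {e, f} ∩ (A ∖ {e}) = ∅, so x is NOT a limit point.
  x = f: open {f} ∋ x has {f} ∩ (A ∖ {f}) = ∅, so x is NOT a limit point.
  x = g: opens ∋ x are {d, f, g}, {d, e, f, g}, {d, f, g, h}, {d, e, f, g, h}; each meets A ∖ {g}, so x IS a limit point.
  x = h: open {h} ∋ x has {h} ∩ (A ∖ {h}) = ∅, so x is NOT a limit point.
Collecting: A' = {g}.


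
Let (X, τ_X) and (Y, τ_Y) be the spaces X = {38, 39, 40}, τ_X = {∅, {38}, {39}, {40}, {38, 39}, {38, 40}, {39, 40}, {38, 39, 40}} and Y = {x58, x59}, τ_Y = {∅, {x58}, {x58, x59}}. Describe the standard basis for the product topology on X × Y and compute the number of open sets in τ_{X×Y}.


Basis B = {∅ × ∅, {38} × {x58}, {39} × {x58}, {40} × {x58}, {38} × {x58, x59}, {38, 39} × {x58}, {38, 40} × {x58}, {39} × {x58, x59}, {39, 40} × {x58}, {40} × {x58, x59}, {38, 39, 40} × {x58}, {38, 39} × {x58, x59}, {38, 40} × {x58, x59}, {39, 40} × {x58, x59}, {38, 39, 40} × {x58, x59}}; |τ_{X×Y}| = 27.

Enumerate products U × V with U ∈ τ_X, V ∈ τ_Y (deduplicated):
  ∅ × ∅ = {} (∅)
  {38} × {x58} = {(38,x58)}
  {39} × {x58} = {(39,x58)}
  {40} × {x58} = {(40,x58)}
  {38} × {x58, x59} = {(38,x58), (38,x59)}
  {38, 39} × {x58} = {(38,x58), (39,x58)}
  {38, 40} × {x58} = {(38,x58), (40,x58)}
  {39} × {x58, x59} = {(39,x58), (39,x59)}
  {39, 40} × {x58} = {(39,x58), (40,x58)}
  {40} × {x58, x59} = {(40,x58), (40,x59)}
  {38, 39, 40} × {x58} = {(38,x58), (39,x58), (40,x58)}
  {38, 39} × {x58, x59} = {(38,x58), (38,x59), (39,x58), (39,x59)}
  {38, 40} × {x58, x59} = {(38,x58), (38,x59), (40,x58), (40,x59)}
  {39, 40} × {x58, x59} = {(39,x58), (39,x59), (40,x58), (40,x59)}
  {38, 39, 40} × {x58, x59} = {(38,x58), (38,x59), (39,x58), (39,x59), (40,x58), (40,x59)}
These 15 distinct sets form the basis B.
Close under arbitrary unions to get τ_{X×Y}; counting gives |τ_{X×Y}| = 27.


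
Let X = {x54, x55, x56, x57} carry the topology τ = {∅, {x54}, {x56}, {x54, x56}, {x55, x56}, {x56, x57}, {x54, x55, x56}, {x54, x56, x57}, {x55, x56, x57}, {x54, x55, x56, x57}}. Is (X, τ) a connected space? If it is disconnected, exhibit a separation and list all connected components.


(X, τ) is disconnected; components = [{x54}, {x55, x56, x57}].

Find clopen sets (U ∈ τ with X ∖ U ∈ τ):
  U = ∅, X ∖ U = {x54, x55, x56, x57} — both open, so U is clopen.
  U = {x54}, X ∖ U = {x55, x56, x57} — both open, so U is clopen.
  U = {x55, x56, x57}, X ∖ U = {x54} — both open, so U is clopen.
  U = {x54, x55, x56, x57}, X ∖ U = ∅ — both open, so U is clopen.
Nontrivial clopen(s) exist: e.g. {x55, x56, x57}. So (X, τ) is disconnected.
Compute connected components by grouping points that agree on all clopens:
  component: {x54}
  component: {x55, x56, x57}


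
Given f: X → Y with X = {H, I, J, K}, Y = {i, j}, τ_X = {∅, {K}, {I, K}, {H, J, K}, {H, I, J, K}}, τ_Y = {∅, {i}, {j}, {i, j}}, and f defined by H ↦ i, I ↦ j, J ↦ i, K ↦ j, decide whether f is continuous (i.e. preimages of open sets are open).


f is NOT continuous.

Compute f^{-1}(U) for each U ∈ τ_Y:
  U = ∅: f^{-1}(U) = ∅ ∈ τ_X ✓.
  U = {i}: f^{-1}(U) = {H, J} ∉ τ_X ✗.
  U = {j}: f^{-1}(U) = {I, K} ∈ τ_X ✓.
  U = {i, j}: f^{-1}(U) = {H, I, J, K} ∈ τ_X ✓.
Found U = {i} with f^{-1}(U) = {H, J} not in τ_X. Therefore f is NOT continuous.


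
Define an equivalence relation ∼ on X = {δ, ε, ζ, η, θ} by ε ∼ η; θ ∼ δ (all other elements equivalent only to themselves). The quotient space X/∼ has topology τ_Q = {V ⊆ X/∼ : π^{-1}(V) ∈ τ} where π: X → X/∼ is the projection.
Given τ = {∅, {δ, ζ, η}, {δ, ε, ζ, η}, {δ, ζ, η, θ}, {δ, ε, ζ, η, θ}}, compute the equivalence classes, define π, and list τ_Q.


X/∼ = {[δ=θ], [ε=η], [ζ]}; |τ_Q| = 2.

Equivalence classes: [δ=θ], [ε=η], [ζ].
Quotient map π: X → X/∼ sends δ ↦ [δ=θ], ε ↦ [ε=η], ζ ↦ [ζ], η ↦ [ε=η], θ ↦ [δ=θ].
For each subset V ⊆ X/∼, compute π^{-1}(V) ⊆ X and check whether π^{-1}(V) ∈ τ. V is open in τ_Q iff π^{-1}(V) ∈ τ.
  V = {}: π^{-1}(V) = ∅ ∈ τ ✓.
  V = {[δ=θ]}: π^{-1}(V) = {δ, θ} ∉ τ ✗.
  V = {[ε=η]}: π^{-1}(V) = {ε, η} ∉ τ ✗.
  V = {[δ=θ], [ε=η]}: π^{-1}(V) = {δ, ε, η, θ} ∉ τ ✗.
  V = {[ζ]}: π^{-1}(V) = {ζ} ∉ τ ✗.
  V = {[δ=θ], [ζ]}: π^{-1}(V) = {δ, ζ, θ} ∉ τ ✗.
  V = {[ε=η], [ζ]}: π^{-1}(V) = {ε, ζ, η} ∉ τ ✗.
  V = {[δ=θ], [ε=η], [ζ]}: π^{-1}(V) = {δ, ε, ζ, η, θ} ∈ τ ✓.
Open sets in the quotient: τ_Q = {{}, {[δ=θ], [ε=η], [ζ]}} (2 elements).


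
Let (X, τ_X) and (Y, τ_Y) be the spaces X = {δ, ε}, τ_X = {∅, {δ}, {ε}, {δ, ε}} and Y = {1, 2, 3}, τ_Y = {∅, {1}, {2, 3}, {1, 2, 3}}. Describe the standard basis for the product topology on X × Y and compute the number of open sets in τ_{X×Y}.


Basis B = {∅ × ∅, {δ} × {1}, {ε} × {1}, {δ, ε} × {1}, {δ} × {2, 3}, {ε} × {2, 3}, {δ} × {1, 2, 3}, {ε} × {1, 2, 3}, {δ, ε} × {2, 3}, {δ, ε} × {1, 2, 3}}; |τ_{X×Y}| = 16.

Enumerate products U × V with U ∈ τ_X, V ∈ τ_Y (deduplicated):
  ∅ × ∅ = {} (∅)
  {δ} × {1} = {(δ,1)}
  {ε} × {1} = {(ε,1)}
  {δ, ε} × {1} = {(δ,1), (ε,1)}
  {δ} × {2, 3} = {(δ,2), (δ,3)}
  {ε} × {2, 3} = {(ε,2), (ε,3)}
  {δ} × {1, 2, 3} = {(δ,1), (δ,2), (δ,3)}
  {ε} × {1, 2, 3} = {(ε,1), (ε,2), (ε,3)}
  {δ, ε} × {2, 3} = {(δ,2), (δ,3), (ε,2), (ε,3)}
  {δ, ε} × {1, 2, 3} = {(δ,1), (δ,2), (δ,3), (ε,1), (ε,2), (ε,3)}
These 10 distinct sets form the basis B.
Close under arbitrary unions to get τ_{X×Y}; counting gives |τ_{X×Y}| = 16.


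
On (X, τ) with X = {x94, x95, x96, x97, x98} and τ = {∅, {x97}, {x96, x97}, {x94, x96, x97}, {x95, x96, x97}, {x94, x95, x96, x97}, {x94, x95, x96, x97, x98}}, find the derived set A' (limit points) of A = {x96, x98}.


A' = {x94, x95, x98}

For each x ∈ X, list the open sets U ∈ τ with x ∈ U, then check whether U ∩ (A ∖ {x}) ≠ ∅ for every such U.
  x = x94: opens ∋ x are {x94, x96, x97}, {x94, x95, x96, x97}, {x94, x95, x96, x97, x98}; each meets A ∖ {x94}, so x IS a limit point.
  x = x95: opens ∋ x are {x95, x96, x97}, {x94, x95, x96, x97}, {x94, x95, x96, x97, x98}; each meets A ∖ {x95}, so x IS a limit point.
  x = x96: open {x96, x97} ∋ x has {x96, x97} ∩ (A ∖ {x96}) = ∅, so x is NOT a limit point.
  x = x97: open {x97} ∋ x has {x97} ∩ (A ∖ {x97}) = ∅, so x is NOT a limit point.
  x = x98: opens ∋ x are {x94, x95, x96, x97, x98}; each meets A ∖ {x98}, so x IS a limit point.
Collecting: A' = {x94, x95, x98}.


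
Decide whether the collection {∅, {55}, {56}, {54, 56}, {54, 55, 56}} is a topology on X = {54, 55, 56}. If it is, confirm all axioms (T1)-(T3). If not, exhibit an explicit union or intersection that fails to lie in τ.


τ is NOT a topology on X.

Axiom (T1): ∅ ∈ τ? Yes; X ∈ τ? Yes.
Axiom (T2/T3): check pairwise unions and intersections of members of τ.
Counterexample for (T2): {55} ∪ {56} = {55, 56} ∉ τ. Therefore τ is NOT a topology.


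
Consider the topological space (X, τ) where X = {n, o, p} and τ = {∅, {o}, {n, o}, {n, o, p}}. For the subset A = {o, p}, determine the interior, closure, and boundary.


int(A) = {o}, cl(A) = {n, o, p}, ∂A = {n, p}.

Closed sets in (X, τ) are complements of opens:
  closed(X, τ) = {∅, {p}, {n, p}, {n, o, p}}.
int(A) = ⋃ {U ∈ τ : U ⊆ A}. Opens contained in A: ∅, {o}.
Taking the union of these: int(A) = {o}.
cl(A) = ⋂ {C closed : A ⊆ C}. Closed sets containing A: {n, o, p}.
Intersecting these: cl(A) = {n, o, p}.
∂A = cl(A) ∖ int(A) = {n, o, p} ∖ {o} = {n, p}.


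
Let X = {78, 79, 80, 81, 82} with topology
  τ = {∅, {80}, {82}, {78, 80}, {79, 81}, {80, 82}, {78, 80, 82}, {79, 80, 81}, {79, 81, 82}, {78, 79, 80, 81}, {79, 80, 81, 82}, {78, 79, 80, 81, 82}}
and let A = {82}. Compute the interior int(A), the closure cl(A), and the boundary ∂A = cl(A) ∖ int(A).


int(A) = {82}, cl(A) = {82}, ∂A = ∅.

Closed sets in (X, τ) are complements of opens:
  closed(X, τ) = {∅, {78}, {82}, {78, 80}, {78, 82}, {79, 81}, {78, 79, 81}, {78, 80, 82}, {79, 81, 82}, {78, 79, 80, 81}, {78, 79, 81, 82}, {78, 79, 80, 81, 82}}.
int(A) = ⋃ {U ∈ τ : U ⊆ A}. Opens contained in A: ∅, {82}.
Taking the union of these: int(A) = {82}.
cl(A) = ⋂ {C closed : A ⊆ C}. Closed sets containing A: {82}, {78, 82}, {78, 80, 82}, {79, 81, 82}, {78, 79, 81, 82}, {78, 79, 80, 81, 82}.
Intersecting these: cl(A) = {82}.
∂A = cl(A) ∖ int(A) = {82} ∖ {82} = ∅.


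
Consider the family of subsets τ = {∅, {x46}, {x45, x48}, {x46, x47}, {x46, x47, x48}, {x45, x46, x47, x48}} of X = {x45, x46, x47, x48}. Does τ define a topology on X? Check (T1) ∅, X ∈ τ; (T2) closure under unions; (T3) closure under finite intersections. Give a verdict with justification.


τ is NOT a topology on X.

Axiom (T1): ∅ ∈ τ? Yes; X ∈ τ? Yes.
Axiom (T2/T3): check pairwise unions and intersections of members of τ.
Counterexample for (T2): {x46} ∪ {x45, x48} = {x45, x46, x48} ∉ τ. Therefore τ is NOT a topology.


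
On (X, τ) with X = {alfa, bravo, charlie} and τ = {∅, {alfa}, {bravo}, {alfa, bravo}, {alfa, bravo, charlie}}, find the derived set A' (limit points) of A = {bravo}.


A' = {charlie}

For each x ∈ X, list the open sets U ∈ τ with x ∈ U, then check whether U ∩ (A ∖ {x}) ≠ ∅ for every such U.
  x = alfa: open {alfa} ∋ x has {alfa} ∩ (A ∖ {alfa}) = ∅, so x is NOT a limit point.
  x = bravo: open {bravo} ∋ x has {bravo} ∩ (A ∖ {bravo}) = ∅, so x is NOT a limit point.
  x = charlie: opens ∋ x are {alfa, bravo, charlie}; each meets A ∖ {charlie}, so x IS a limit point.
Collecting: A' = {charlie}.


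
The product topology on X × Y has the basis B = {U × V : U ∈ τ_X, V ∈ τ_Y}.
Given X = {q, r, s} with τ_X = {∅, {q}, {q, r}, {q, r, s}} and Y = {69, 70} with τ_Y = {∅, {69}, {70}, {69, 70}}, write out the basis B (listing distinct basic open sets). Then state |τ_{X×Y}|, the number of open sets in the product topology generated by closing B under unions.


Basis B = {∅ × ∅, {q} × {69}, {q} × {70}, {q} × {69, 70}, {q, r} × {69}, {q, r} × {70}, {q, r, s} × {69}, {q, r, s} × {70}, {q, r} × {69, 70}, {q, r, s} × {69, 70}}; |τ_{X×Y}| = 16.

Enumerate products U × V with U ∈ τ_X, V ∈ τ_Y (deduplicated):
  ∅ × ∅ = {} (∅)
  {q} × {69} = {(q,69)}
  {q} × {70} = {(q,70)}
  {q} × {69, 70} = {(q,69), (q,70)}
  {q, r} × {69} = {(q,69), (r,69)}
  {q, r} × {70} = {(q,70), (r,70)}
  {q, r, s} × {69} = {(q,69), (r,69), (s,69)}
  {q, r, s} × {70} = {(q,70), (r,70), (s,70)}
  {q, r} × {69, 70} = {(q,69), (q,70), (r,69), (r,70)}
  {q, r, s} × {69, 70} = {(q,69), (q,70), (r,69), (r,70), (s,69), (s,70)}
These 10 distinct sets form the basis B.
Close under arbitrary unions to get τ_{X×Y}; counting gives |τ_{X×Y}| = 16.


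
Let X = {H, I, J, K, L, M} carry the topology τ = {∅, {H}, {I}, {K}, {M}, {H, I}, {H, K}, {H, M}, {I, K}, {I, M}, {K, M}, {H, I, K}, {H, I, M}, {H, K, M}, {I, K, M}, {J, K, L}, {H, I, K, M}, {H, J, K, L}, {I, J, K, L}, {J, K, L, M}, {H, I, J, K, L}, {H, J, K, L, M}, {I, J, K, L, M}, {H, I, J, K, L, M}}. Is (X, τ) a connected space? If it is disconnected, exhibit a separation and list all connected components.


(X, τ) is disconnected; components = [{H}, {I}, {M}, {J, K, L}].

Find clopen sets (U ∈ τ with X ∖ U ∈ τ):
  U = ∅, X ∖ U = {H, I, J, K, L, M} — both open, so U is clopen.
  U = {H}, X ∖ U = {I, J, K, L, M} — both open, so U is clopen.
  U = {I}, X ∖ U = {H, J, K, L, M} — both open, so U is clopen.
  U = {M}, X ∖ U = {H, I, J, K, L} — both open, so U is clopen.
  U = {H, I}, X ∖ U = {J, K, L, M} — both open, so U is clopen.
  U = {H, M}, X ∖ U = {I, J, K, L} — both open, so U is clopen.
  U = {I, M}, X ∖ U = {H, J, K, L} — both open, so U is clopen.
  U = {H, I, M}, X ∖ U = {J, K, L} — both open, so U is clopen.
  U = {J, K, L}, X ∖ U = {H, I, M} — both open, so U is clopen.
  U = {H, J, K, L}, X ∖ U = {I, M} — both open, so U is clopen.
  U = {I, J, K, L}, X ∖ U = {H, M} — both open, so U is clopen.
  U = {J, K, L, M}, X ∖ U = {H, I} — both open, so U is clopen.
  U = {H, I, J, K, L}, X ∖ U = {M} — both open, so U is clopen.
  U = {H, J, K, L, M}, X ∖ U = {I} — both open, so U is clopen.
  U = {I, J, K, L, M}, X ∖ U = {H} — both open, so U is clopen.
  U = {H, I, J, K, L, M}, X ∖ U = ∅ — both open, so U is clopen.
Nontrivial clopen(s) exist: e.g. {H, J, K, L, M}. So (X, τ) is disconnected.
Compute connected components by grouping points that agree on all clopens:
  component: {H}
  component: {I}
  component: {M}
  component: {J, K, L}
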